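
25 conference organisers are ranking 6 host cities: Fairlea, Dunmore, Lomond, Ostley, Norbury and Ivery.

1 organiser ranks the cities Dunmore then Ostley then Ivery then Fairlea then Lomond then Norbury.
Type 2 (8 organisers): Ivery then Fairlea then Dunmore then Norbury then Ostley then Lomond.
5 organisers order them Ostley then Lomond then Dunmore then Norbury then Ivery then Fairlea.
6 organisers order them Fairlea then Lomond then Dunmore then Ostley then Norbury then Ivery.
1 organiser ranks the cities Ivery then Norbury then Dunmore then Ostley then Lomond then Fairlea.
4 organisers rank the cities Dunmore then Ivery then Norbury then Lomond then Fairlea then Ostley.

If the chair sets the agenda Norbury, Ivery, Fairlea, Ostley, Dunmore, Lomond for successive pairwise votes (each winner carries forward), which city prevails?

Round 1: Norbury vs Ivery — 11–14, Ivery advances.
Round 2: Ivery vs Fairlea — 19–6, Ivery advances.
Round 3: Ivery vs Ostley — 13–12, Ivery advances.
Round 4: Ivery vs Dunmore — 9–16, Dunmore advances.
Round 5: Dunmore vs Lomond — 14–11, Dunmore advances.
Dunmore survives the agenda.

Dunmore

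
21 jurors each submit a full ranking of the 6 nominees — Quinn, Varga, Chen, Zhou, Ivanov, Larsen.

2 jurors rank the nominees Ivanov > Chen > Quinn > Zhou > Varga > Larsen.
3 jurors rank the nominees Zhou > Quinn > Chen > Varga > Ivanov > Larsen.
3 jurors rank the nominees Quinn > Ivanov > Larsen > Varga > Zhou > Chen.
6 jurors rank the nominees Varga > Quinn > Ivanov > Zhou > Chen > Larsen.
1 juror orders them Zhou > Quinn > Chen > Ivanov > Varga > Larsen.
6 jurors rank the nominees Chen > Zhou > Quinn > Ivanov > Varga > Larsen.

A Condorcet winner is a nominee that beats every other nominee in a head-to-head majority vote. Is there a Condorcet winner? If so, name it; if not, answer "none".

Quinn

Head-to-head results (21 jurors):
Quinn vs Varga: Quinn, 15–6.
Quinn vs Chen: Quinn, 13–8.
Quinn vs Zhou: 2+3+6 = 11 for Quinn, 10 for Zhou — Quinn by 11–10.
Quinn vs Ivanov: 19 to 2, Quinn.
Quinn vs Larsen: 2+3+3+6+1+6 = 21 for Quinn, 0 for Larsen — Quinn by 21–0.
Varga–Chen: Chen 12–9.
Varga vs Zhou: Varga preferred on 3+6 = 9 ballots; Zhou wins 12–9.
Varga vs Ivanov: Ivanov, 12–9.
Varga vs Larsen: 2+3+6+1+6 = 18 for Varga, 3 for Larsen — Varga by 18–3.
Chen vs Zhou: 8 to 13, Zhou.
Chen vs Ivanov: Chen preferred on 3+1+6 = 10 ballots; Ivanov wins 11–10.
Chen vs Larsen: Chen is ranked higher on 2+3+6+1+6 = 18 ballots, Larsen on 3. Chen wins 18–3.
Zhou vs Ivanov: 10 to 11, Ivanov.
Zhou vs Larsen: Zhou wins 18–3.
Ivanov vs Larsen: Ivanov, 21–0.
Quinn beats each of Varga, Chen, Zhou, Ivanov, Larsen — Quinn is the Condorcet winner.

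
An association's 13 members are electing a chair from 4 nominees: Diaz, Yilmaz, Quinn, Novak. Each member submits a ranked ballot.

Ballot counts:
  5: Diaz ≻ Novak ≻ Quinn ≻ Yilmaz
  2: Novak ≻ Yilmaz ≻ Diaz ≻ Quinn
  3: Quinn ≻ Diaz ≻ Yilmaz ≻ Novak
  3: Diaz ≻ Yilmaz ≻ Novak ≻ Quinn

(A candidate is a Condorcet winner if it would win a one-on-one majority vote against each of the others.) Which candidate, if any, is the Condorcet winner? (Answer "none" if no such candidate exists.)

Check each pair by majority over 13 ballots:
Diaz vs Yilmaz: Diaz, 11–2.
Diaz vs Quinn: Diaz wins 10–3.
Diaz vs Novak: Diaz wins 11–2.
Yilmaz–Quinn: Quinn 8–5.
Yilmaz vs Novak: Novak, 7–6.
Quinn–Novak: Novak 10–3.
Diaz beats each of Yilmaz, Quinn, Novak — Diaz is the Condorcet winner.

Diaz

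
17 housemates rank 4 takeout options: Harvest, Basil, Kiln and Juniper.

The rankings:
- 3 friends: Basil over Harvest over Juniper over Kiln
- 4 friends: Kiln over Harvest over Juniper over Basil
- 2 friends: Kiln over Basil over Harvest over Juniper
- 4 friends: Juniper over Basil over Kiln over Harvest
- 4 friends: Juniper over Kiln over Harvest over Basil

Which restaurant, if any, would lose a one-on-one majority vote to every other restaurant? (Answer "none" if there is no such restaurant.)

Head-to-head results (17 friends):
Harvest vs Basil: Harvest is ranked higher on 4+4 = 8 ballots, Basil on 9. Basil wins 9–8.
Harvest vs Kiln: Harvest is ranked higher on 3 ballots, Kiln on 14. Kiln wins 14–3.
Harvest vs Juniper: Harvest is ranked higher on 3+4+2 = 9 ballots, Juniper on 8. Harvest wins 9–8.
Basil vs Kiln: Kiln, 10–7.
Basil vs Juniper: 3+2 = 5 for Basil, 12 for Juniper — Juniper by 12–5.
Kiln vs Juniper: Juniper, 11–6.
Every restaurant wins at least one matchup (Harvest beats Juniper; Basil beats Harvest; Kiln beats Harvest; Juniper beats Basil), so there is no Condorcet loser.

none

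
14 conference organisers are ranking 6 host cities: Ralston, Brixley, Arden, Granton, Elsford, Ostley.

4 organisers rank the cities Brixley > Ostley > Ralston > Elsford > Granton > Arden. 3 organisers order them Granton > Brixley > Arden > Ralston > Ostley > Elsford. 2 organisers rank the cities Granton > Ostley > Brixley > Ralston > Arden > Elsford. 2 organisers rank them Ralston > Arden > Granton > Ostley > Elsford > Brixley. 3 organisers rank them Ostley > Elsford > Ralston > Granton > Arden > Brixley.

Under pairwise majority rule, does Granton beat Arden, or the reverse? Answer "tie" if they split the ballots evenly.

Ballots ranking Granton above Arden: 4 + 3 + 2 + 3 = 12.
Ballots ranking Arden above Granton: 14 − 12 = 2.
Granton wins the head-to-head 12–2.

Granton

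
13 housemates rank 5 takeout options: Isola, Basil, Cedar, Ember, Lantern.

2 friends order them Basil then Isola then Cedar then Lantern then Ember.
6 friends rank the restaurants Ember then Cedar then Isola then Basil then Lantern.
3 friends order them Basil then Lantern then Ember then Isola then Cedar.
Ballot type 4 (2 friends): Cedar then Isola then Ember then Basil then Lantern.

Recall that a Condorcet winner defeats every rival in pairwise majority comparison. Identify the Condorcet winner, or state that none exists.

Head-to-head results (13 friends):
Isola vs Basil: Isola, 8–5.
Isola–Cedar: Cedar 8–5.
Isola–Ember: Ember 9–4.
Isola vs Lantern: Isola wins 10–3.
Basil vs Cedar: Cedar wins 8–5.
Basil–Ember: Ember 8–5.
Basil–Lantern: Basil 13–0.
Cedar vs Ember: Ember, 9–4.
Cedar vs Lantern: Cedar wins 10–3.
Ember–Lantern: Ember 8–5.
Ember beats each of Isola, Basil, Cedar, Lantern — Ember is the Condorcet winner.

Ember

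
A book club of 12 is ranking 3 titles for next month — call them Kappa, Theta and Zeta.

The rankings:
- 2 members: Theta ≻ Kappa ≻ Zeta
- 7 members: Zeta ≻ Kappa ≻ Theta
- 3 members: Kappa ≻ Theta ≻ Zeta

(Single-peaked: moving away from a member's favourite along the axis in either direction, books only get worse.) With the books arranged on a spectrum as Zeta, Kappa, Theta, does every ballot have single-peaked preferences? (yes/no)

Axis positions: Zeta=1, Kappa=2, Theta=3.
Faction 1 (peak Theta at position 3): ranking walks positions 3-2-1, expanding outward from the peak — single-peaked.
Faction 2 (peak Zeta at position 1): ranking walks positions 1-2-3, expanding outward from the peak — single-peaked.
Faction 3 (peak Kappa at position 2): ranking walks positions 2-3-1, expanding outward from the peak — single-peaked.
Every ranking is single-peaked on this axis.

yes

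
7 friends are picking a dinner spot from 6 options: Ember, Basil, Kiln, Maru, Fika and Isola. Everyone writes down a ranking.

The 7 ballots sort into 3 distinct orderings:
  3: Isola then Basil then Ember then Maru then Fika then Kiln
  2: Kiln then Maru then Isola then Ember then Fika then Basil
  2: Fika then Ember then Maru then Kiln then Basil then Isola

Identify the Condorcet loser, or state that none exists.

Basil

Pairwise majorities:
Ember vs Basil: Ember wins 4–3.
Ember vs Kiln: Ember preferred on 3+2 = 5 ballots; Ember wins 5–2.
Ember–Maru: Ember 5–2.
Ember vs Fika: Ember preferred on 3+2 = 5 ballots; Ember wins 5–2.
Ember vs Isola: 2 to 5, Isola.
Basil vs Kiln: Basil preferred on 3 ballots; Kiln wins 4–3.
Basil vs Maru: 3 for Basil, 4 for Maru — Maru by 4–3.
Basil vs Fika: Basil preferred on 3 ballots; Fika wins 4–3.
Basil vs Isola: Isola wins 5–2.
Kiln vs Maru: 2 for Kiln, 5 for Maru — Maru by 5–2.
Kiln vs Fika: Kiln is ranked higher on 2 ballots, Fika on 5. Fika wins 5–2.
Kiln vs Isola: Kiln wins 4–3.
Maru vs Fika: Maru preferred on 3+2 = 5 ballots; Maru wins 5–2.
Maru vs Isola: Maru is ranked higher on 2+2 = 4 ballots, Isola on 3. Maru wins 4–3.
Fika vs Isola: Isola, 5–2.
Basil is beaten in every head-to-head and is the Condorcet loser.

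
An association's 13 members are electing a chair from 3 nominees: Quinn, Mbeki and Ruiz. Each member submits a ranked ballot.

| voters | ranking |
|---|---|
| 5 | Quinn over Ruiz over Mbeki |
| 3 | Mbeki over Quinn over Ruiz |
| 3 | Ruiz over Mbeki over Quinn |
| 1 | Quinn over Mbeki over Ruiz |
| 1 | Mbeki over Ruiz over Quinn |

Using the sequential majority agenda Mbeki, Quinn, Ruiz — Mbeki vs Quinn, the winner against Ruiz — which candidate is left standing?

Round 1: Mbeki vs Quinn — 7–6, Mbeki advances.
Round 2: Mbeki vs Ruiz — 5–8, Ruiz advances.
Ruiz survives the agenda.

Ruiz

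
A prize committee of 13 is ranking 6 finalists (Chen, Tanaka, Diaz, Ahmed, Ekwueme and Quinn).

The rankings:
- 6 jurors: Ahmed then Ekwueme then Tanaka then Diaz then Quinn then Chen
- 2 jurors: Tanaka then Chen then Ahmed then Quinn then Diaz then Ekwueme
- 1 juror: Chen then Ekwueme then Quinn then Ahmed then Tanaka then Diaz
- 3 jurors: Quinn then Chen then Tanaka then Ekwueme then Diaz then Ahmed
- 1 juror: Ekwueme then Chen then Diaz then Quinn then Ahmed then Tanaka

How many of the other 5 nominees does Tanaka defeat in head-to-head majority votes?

Tanaka against each rival (13 jurors):
Tanaka vs Chen: Tanaka, 8–5.
Tanaka vs Diaz: Tanaka wins 12–1.
Tanaka–Ahmed: Ahmed 8–5.
Tanaka vs Ekwueme: 5 to 8, Ekwueme.
Tanaka vs Quinn: Tanaka is ranked higher on 6+2 = 8 ballots, Quinn on 5. Tanaka wins 8–5.
Tanaka beats Chen, Diaz, Quinn; loses to Ahmed, Ekwueme — 3 pairwise wins.

3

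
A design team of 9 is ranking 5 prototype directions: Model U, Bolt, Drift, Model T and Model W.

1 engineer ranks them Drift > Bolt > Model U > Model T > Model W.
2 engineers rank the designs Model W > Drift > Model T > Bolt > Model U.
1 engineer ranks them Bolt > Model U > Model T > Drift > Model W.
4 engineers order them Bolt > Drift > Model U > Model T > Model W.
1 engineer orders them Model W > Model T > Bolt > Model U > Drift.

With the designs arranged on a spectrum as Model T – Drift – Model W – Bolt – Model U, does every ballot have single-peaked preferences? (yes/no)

Axis positions: Model T=1, Drift=2, Model W=3, Bolt=4, Model U=5.
Group 1: ranking walks positions 2-4-5-1-3; Bolt is ranked above Model W even though Model W lies between Bolt and the peak Drift on the axis — preferences dip and rise again. Not single-peaked.
Group 2 (peak Model W at position 3): ranking walks positions 3-2-1-4-5, expanding outward from the peak — single-peaked.
Group 3: ranking walks positions 4-5-1-2-3; Model T is ranked above Model W even though Model W lies between Model T and the peak Bolt on the axis — preferences dip and rise again. Not single-peaked.
Group 4: ranking walks positions 4-2-5-1-3; Drift is ranked above Model W even though Model W lies between Drift and the peak Bolt on the axis — preferences dip and rise again. Not single-peaked.
Group 5: ranking walks positions 3-1-4-5-2; Model T is ranked above Drift even though Drift lies between Model T and the peak Model W on the axis — preferences dip and rise again. Not single-peaked.
Group 1 violates single-peakedness, so the profile is not single-peaked on this axis.

no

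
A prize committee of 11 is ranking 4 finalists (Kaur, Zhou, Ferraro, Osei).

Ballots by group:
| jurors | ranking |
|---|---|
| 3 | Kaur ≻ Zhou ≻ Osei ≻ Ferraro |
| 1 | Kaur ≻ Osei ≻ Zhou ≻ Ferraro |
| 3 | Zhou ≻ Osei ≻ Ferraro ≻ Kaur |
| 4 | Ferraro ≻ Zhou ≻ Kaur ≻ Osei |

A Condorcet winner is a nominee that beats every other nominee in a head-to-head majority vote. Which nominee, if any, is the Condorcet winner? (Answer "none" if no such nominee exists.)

Head-to-head results (11 jurors):
Kaur vs Zhou: Zhou wins 7–4.
Kaur vs Ferraro: Ferraro wins 7–4.
Kaur vs Osei: Kaur wins 8–3.
Zhou vs Ferraro: Zhou wins 7–4.
Zhou vs Osei: Zhou wins 10–1.
Ferraro vs Osei: Osei wins 7–4.
Zhou wins every pairwise contest, so Zhou is the Condorcet winner.

Zhou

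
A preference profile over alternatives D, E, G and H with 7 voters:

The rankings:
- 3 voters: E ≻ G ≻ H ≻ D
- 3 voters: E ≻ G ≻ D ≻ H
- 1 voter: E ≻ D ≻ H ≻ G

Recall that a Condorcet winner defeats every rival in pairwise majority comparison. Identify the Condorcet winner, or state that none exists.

E

Pairwise majorities:
D vs E: D preferred on 0 ballots; E wins 7–0.
D–G: G 6–1.
D vs H: D is ranked higher on 3+1 = 4 ballots, H on 3. D wins 4–3.
E–G: E 7–0.
E vs H: E, 7–0.
G vs H: 3+3 = 6 for G, 1 for H — G by 6–1.
E defeats every rival head-to-head and is the Condorcet winner.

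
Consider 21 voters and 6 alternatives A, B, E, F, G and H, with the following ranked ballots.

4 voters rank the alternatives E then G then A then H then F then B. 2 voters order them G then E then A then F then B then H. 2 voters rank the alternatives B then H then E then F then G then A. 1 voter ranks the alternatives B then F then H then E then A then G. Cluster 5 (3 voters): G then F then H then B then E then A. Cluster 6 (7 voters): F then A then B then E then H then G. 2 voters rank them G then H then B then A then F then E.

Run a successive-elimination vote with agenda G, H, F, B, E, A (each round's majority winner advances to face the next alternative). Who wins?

Round 1: G vs H — 11–10, G advances.
Round 2: G vs F — 11–10, G advances.
Round 3: G vs B — 11–10, G advances.
Round 4: G vs E — 7–14, E advances.
Round 5: E vs A — 12–9, E advances.
The agenda winner is E.

E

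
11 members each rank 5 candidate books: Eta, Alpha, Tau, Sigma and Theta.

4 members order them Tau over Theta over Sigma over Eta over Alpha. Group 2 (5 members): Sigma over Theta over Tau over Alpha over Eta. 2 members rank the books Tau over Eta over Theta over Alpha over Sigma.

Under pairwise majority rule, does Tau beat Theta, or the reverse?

Tau

Ballots ranking Tau above Theta: 4 + 2 = 6.
Ballots ranking Theta above Tau: 11 − 6 = 5.
Tau wins the head-to-head 6–5.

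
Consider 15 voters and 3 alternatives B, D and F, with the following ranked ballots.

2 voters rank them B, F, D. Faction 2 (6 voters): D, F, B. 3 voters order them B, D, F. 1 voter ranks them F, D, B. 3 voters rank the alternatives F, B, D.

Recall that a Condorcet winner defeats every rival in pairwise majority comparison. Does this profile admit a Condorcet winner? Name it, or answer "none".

Pairwise majorities:
B vs D: B wins 8–7.
B–F: F 10–5.
D vs F: D, 9–6.
Each alternative drops at least one matchup (B loses to F; D loses to B; F loses to D); the cycle B > D > F > B rules out a Condorcet winner.

none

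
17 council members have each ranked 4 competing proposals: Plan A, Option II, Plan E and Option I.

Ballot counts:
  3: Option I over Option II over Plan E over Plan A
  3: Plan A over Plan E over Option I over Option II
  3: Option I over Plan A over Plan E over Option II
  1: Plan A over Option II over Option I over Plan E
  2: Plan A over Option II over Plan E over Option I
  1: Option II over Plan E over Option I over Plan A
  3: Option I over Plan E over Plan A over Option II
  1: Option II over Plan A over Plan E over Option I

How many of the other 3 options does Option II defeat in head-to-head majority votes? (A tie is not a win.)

0

Option II against each rival (17 council members):
Option II vs Plan A: Plan A wins 12–5.
Option II vs Plan E: 8 to 9, Plan E.
Option II vs Option I: Option I wins 12–5.
Option II beats no one; loses to Plan A, Plan E, Option I — 0 pairwise wins.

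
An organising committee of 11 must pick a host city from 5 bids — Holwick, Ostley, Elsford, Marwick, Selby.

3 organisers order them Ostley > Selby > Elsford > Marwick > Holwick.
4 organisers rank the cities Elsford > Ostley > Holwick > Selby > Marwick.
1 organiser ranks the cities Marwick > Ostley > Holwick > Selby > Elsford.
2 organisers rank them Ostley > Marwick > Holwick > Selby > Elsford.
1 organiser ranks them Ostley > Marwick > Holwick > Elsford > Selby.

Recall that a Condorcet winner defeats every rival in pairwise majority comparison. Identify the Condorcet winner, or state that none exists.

Check each pair by majority over 11 ballots:
Holwick–Ostley: Ostley 11–0.
Holwick vs Elsford: Elsford, 7–4.
Holwick vs Marwick: Marwick wins 7–4.
Holwick–Selby: Holwick 8–3.
Ostley vs Elsford: Ostley, 7–4.
Ostley vs Marwick: Ostley wins 10–1.
Ostley vs Selby: Ostley wins 11–0.
Elsford vs Marwick: Elsford wins 7–4.
Elsford vs Selby: Selby wins 6–5.
Marwick vs Selby: Selby, 7–4.
Ostley beats each of Holwick, Elsford, Marwick, Selby — Ostley is the Condorcet winner.

Ostley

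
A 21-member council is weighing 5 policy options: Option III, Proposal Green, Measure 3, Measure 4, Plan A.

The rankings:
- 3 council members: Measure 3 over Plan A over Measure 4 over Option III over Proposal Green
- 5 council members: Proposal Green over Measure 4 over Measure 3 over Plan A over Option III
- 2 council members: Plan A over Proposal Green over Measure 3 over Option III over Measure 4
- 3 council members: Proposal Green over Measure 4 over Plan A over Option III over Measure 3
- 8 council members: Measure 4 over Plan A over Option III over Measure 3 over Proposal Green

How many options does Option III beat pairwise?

Option III against each rival (21 council members):
Option III vs Proposal Green: Option III is ranked higher on 3+8 = 11 ballots, Proposal Green on 10. Option III wins 11–10.
Option III vs Measure 3: Option III wins 11–10.
Option III vs Measure 4: 2 to 19, Measure 4.
Option III vs Plan A: 0 for Option III, 21 for Plan A — Plan A by 21–0.
Option III beats Proposal Green, Measure 3; loses to Measure 4, Plan A — 2 pairwise wins.

2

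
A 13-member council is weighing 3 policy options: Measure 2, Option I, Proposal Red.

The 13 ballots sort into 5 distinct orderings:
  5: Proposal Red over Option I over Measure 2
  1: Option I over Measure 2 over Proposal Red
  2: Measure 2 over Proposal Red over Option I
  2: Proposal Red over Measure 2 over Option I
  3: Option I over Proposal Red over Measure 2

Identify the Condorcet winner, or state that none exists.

Pairwise majorities:
Measure 2 vs Option I: 4 to 9, Option I.
Measure 2 vs Proposal Red: 1+2 = 3 for Measure 2, 10 for Proposal Red — Proposal Red by 10–3.
Option I vs Proposal Red: Option I is ranked higher on 1+3 = 4 ballots, Proposal Red on 9. Proposal Red wins 9–4.
Only Proposal Red has no losses; Proposal Red is the Condorcet winner.

Proposal Red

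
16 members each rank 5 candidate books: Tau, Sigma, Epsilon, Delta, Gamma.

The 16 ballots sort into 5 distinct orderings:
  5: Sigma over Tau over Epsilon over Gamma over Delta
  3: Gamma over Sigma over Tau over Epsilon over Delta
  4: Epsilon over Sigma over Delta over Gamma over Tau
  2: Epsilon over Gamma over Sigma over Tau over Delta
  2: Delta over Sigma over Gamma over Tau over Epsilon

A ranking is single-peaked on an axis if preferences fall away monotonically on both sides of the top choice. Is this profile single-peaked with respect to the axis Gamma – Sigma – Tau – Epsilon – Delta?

no

Axis positions: Gamma=1, Sigma=2, Tau=3, Epsilon=4, Delta=5.
Group 1 (peak Sigma at position 2): ranking walks positions 2-3-4-1-5, expanding outward from the peak — single-peaked.
Group 2 (peak Gamma at position 1): ranking walks positions 1-2-3-4-5, expanding outward from the peak — single-peaked.
Group 3: ranking walks positions 4-2-5-1-3; Sigma is ranked above Tau even though Tau lies between Sigma and the peak Epsilon on the axis — preferences dip and rise again. Not single-peaked.
Group 4: ranking walks positions 4-1-2-3-5; Gamma is ranked above Tau even though Tau lies between Gamma and the peak Epsilon on the axis — preferences dip and rise again. Not single-peaked.
Group 5: ranking walks positions 5-2-1-3-4; Sigma is ranked above Epsilon even though Epsilon lies between Sigma and the peak Delta on the axis — preferences dip and rise again. Not single-peaked.
Group 3 violates single-peakedness, so the profile is not single-peaked on this axis.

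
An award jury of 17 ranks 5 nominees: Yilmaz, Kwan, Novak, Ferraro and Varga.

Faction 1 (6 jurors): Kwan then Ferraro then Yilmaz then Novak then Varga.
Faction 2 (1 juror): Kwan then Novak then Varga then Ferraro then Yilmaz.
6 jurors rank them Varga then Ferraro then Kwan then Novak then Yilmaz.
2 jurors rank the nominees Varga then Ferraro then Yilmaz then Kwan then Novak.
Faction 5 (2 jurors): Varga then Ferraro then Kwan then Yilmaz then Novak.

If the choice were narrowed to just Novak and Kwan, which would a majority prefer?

No ballot ranks Novak above Kwan: 0.
Ballots ranking Kwan above Novak: 17 − 0 = 17.
Kwan wins the head-to-head 17–0.

Kwan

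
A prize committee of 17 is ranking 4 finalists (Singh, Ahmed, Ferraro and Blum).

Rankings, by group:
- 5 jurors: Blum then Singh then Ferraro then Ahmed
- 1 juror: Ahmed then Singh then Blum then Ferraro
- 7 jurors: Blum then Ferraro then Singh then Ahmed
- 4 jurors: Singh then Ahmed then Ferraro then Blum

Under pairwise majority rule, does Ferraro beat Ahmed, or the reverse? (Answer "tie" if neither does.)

Ballots ranking Ferraro above Ahmed: 5 + 7 = 12.
Ballots ranking Ahmed above Ferraro: 17 − 12 = 5.
Ferraro wins the head-to-head 12–5.

Ferraro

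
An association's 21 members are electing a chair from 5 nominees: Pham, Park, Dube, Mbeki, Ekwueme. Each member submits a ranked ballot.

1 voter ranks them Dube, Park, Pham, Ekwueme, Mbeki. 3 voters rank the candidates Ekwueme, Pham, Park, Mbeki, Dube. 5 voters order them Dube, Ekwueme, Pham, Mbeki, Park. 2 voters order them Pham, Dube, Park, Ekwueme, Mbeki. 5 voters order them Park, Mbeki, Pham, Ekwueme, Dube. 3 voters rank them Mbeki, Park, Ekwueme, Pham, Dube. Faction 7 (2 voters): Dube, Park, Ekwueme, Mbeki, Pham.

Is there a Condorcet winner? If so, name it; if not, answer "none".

Park

Pairwise majorities:
Pham vs Park: 10 to 11, Park.
Pham vs Dube: 13 to 8, Pham.
Pham vs Mbeki: 1+3+5+2 = 11 for Pham, 10 for Mbeki — Pham by 11–10.
Pham vs Ekwueme: Pham preferred on 1+2+5 = 8 ballots; Ekwueme wins 13–8.
Park vs Dube: 3+5+3 = 11 for Park, 10 for Dube — Park by 11–10.
Park vs Mbeki: 13 to 8, Park.
Park vs Ekwueme: 1+2+5+3+2 = 13 for Park, 8 for Ekwueme — Park by 13–8.
Dube vs Mbeki: 10 to 11, Mbeki.
Dube vs Ekwueme: 1+5+2+2 = 10 for Dube, 11 for Ekwueme — Ekwueme by 11–10.
Mbeki vs Ekwueme: 8 to 13, Ekwueme.
Park beats each of Pham, Dube, Mbeki, Ekwueme — Park is the Condorcet winner.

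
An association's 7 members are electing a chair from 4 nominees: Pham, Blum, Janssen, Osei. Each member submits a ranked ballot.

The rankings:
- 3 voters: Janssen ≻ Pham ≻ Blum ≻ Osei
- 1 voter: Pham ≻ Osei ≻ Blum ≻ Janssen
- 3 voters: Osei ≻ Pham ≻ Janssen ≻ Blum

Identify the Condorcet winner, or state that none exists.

Pairwise majorities:
Pham vs Blum: 7 to 0, Pham.
Pham vs Janssen: Pham preferred on 1+3 = 4 ballots; Pham wins 4–3.
Pham vs Osei: Pham preferred on 3+1 = 4 ballots; Pham wins 4–3.
Blum vs Janssen: 1 for Blum, 6 for Janssen — Janssen by 6–1.
Blum vs Osei: Blum preferred on 3 ballots; Osei wins 4–3.
Janssen vs Osei: 3 for Janssen, 4 for Osei — Osei by 4–3.
Pham beats each of Blum, Janssen, Osei — Pham is the Condorcet winner.

Pham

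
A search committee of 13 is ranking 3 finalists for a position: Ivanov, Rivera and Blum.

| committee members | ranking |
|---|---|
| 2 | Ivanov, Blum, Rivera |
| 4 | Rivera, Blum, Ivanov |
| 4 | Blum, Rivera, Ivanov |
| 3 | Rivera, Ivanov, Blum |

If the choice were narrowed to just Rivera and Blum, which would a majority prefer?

Ballots ranking Rivera above Blum: 4 + 3 = 7.
Ballots ranking Blum above Rivera: 13 − 7 = 6.
Rivera wins the head-to-head 7–6.

Rivera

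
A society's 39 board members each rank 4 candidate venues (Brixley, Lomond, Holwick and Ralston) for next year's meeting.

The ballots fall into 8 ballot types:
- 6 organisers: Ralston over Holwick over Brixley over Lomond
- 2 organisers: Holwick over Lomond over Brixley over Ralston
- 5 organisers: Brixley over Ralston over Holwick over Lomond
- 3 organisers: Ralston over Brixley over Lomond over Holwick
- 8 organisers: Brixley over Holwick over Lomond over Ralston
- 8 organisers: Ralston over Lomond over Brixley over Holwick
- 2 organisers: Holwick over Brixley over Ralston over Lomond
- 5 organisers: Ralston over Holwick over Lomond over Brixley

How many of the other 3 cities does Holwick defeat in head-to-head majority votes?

Holwick against each rival (39 organisers):
Holwick vs Brixley: Brixley, 24–15.
Holwick vs Lomond: Holwick wins 28–11.
Holwick vs Ralston: Holwick is ranked higher on 2+8+2 = 12 ballots, Ralston on 27. Ralston wins 27–12.
Holwick beats Lomond; loses to Brixley, Ralston — 1 pairwise win.

1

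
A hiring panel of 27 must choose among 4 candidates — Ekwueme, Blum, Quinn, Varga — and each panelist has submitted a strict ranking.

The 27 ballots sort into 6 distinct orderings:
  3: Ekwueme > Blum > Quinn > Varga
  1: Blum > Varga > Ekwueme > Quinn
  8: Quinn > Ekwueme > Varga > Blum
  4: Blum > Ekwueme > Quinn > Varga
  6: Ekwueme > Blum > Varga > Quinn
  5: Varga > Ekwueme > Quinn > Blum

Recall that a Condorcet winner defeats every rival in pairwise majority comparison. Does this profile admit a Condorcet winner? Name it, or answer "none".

Pairwise majorities:
Ekwueme vs Blum: Ekwueme, 22–5.
Ekwueme–Quinn: Ekwueme 19–8.
Ekwueme vs Varga: Ekwueme wins 21–6.
Blum vs Quinn: Blum wins 14–13.
Blum vs Varga: Blum wins 14–13.
Quinn–Varga: Quinn 15–12.
Ekwueme beats each of Blum, Quinn, Varga — Ekwueme is the Condorcet winner.

Ekwueme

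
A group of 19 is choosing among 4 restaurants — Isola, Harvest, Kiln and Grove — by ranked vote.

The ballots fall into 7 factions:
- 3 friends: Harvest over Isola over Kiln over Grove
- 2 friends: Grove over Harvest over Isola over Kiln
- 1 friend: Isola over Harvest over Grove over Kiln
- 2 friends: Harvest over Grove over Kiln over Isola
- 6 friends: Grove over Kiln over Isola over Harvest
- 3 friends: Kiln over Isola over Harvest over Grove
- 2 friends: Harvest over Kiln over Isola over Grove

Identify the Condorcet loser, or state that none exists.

none

Pairwise majorities:
Isola vs Harvest: Isola wins 10–9.
Isola vs Kiln: 6 to 13, Kiln.
Isola vs Grove: Grove wins 10–9.
Harvest vs Kiln: 3+2+1+2+2 = 10 for Harvest, 9 for Kiln — Harvest by 10–9.
Harvest vs Grove: Harvest wins 11–8.
Kiln vs Grove: Kiln is ranked higher on 3+3+2 = 8 ballots, Grove on 11. Grove wins 11–8.
No restaurant is winless: Isola beats Harvest; Harvest beats Kiln; Kiln beats Isola; Grove beats Isola. There is no Condorcet loser.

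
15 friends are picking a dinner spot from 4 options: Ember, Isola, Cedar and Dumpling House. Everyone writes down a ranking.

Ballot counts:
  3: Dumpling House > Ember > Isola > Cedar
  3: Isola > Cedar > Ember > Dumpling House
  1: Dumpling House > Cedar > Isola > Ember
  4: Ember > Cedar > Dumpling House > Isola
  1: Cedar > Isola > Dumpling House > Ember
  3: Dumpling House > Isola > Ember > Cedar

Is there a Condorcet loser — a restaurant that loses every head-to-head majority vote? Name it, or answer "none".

Head-to-head results (15 friends):
Ember vs Isola: Isola wins 8–7.
Ember vs Cedar: 3+4+3 = 10 for Ember, 5 for Cedar — Ember by 10–5.
Ember vs Dumpling House: Dumpling House wins 8–7.
Isola vs Cedar: Isola preferred on 3+3+3 = 9 ballots; Isola wins 9–6.
Isola vs Dumpling House: Isola preferred on 3+1 = 4 ballots; Dumpling House wins 11–4.
Cedar vs Dumpling House: 3+4+1 = 8 for Cedar, 7 for Dumpling House — Cedar by 8–7.
No restaurant is winless: Ember beats Cedar; Isola beats Ember; Cedar beats Dumpling House; Dumpling House beats Ember. There is no Condorcet loser.

none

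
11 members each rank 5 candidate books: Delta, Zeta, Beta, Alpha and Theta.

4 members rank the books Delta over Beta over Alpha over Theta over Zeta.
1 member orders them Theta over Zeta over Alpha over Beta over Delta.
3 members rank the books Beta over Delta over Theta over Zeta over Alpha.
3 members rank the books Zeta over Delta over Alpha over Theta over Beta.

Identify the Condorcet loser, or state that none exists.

none

Head-to-head results (11 members):
Delta vs Zeta: Delta preferred on 4+3 = 7 ballots; Delta wins 7–4.
Delta vs Beta: Delta preferred on 4+3 = 7 ballots; Delta wins 7–4.
Delta–Alpha: Delta 10–1.
Delta vs Theta: Delta, 10–1.
Zeta vs Beta: Zeta preferred on 1+3 = 4 ballots; Beta wins 7–4.
Zeta vs Alpha: Zeta, 7–4.
Zeta vs Theta: Theta wins 8–3.
Beta vs Alpha: 7 to 4, Beta.
Beta vs Theta: 7 to 4, Beta.
Alpha vs Theta: Alpha, 7–4.
No book is winless: Delta beats Zeta; Zeta beats Alpha; Beta beats Zeta; Alpha beats Theta; Theta beats Zeta. There is no Condorcet loser.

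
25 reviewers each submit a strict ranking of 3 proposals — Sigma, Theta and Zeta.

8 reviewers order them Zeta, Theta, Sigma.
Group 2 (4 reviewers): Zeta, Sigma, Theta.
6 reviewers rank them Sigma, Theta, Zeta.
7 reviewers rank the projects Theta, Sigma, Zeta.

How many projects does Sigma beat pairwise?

Sigma against each rival (25 reviewers):
Sigma vs Theta: 4+6 = 10 for Sigma, 15 for Theta — Theta by 15–10.
Sigma vs Zeta: Sigma wins 13–12.
Sigma beats Zeta; loses to Theta — 1 pairwise win.

1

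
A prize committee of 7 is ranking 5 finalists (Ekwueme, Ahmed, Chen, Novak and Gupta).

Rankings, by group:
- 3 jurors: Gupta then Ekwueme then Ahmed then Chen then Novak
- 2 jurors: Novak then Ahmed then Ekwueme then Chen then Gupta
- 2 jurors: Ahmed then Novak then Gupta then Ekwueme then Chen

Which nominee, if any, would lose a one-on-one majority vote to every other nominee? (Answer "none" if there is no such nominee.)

Pairwise majorities:
Ekwueme vs Ahmed: 3 for Ekwueme, 4 for Ahmed — Ahmed by 4–3.
Ekwueme vs Chen: Ekwueme wins 7–0.
Ekwueme vs Novak: Novak, 4–3.
Ekwueme vs Gupta: 2 to 5, Gupta.
Ahmed vs Chen: 7 to 0, Ahmed.
Ahmed vs Novak: Ahmed preferred on 3+2 = 5 ballots; Ahmed wins 5–2.
Ahmed–Gupta: Ahmed 4–3.
Chen vs Novak: 3 to 4, Novak.
Chen vs Gupta: Chen preferred on 2 ballots; Gupta wins 5–2.
Novak–Gupta: Novak 4–3.
Chen is beaten in every head-to-head and is the Condorcet loser.

Chen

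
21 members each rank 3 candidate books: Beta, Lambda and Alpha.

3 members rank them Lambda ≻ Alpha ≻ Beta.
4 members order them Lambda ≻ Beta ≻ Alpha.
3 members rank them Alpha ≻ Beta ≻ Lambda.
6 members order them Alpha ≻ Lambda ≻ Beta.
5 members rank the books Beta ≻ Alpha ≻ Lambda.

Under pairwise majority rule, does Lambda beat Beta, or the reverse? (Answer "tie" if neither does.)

Lambda

Ballots ranking Lambda above Beta: 3 + 4 + 6 = 13.
Ballots ranking Beta above Lambda: 21 − 13 = 8.
Lambda wins the head-to-head 13–8.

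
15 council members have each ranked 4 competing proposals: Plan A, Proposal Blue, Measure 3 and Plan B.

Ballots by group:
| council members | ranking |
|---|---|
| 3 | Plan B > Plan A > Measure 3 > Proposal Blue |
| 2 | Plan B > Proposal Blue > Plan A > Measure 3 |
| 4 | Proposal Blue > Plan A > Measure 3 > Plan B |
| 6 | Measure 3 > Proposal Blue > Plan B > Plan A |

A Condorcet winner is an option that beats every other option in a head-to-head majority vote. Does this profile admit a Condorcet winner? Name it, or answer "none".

none

Check each pair by majority over 15 ballots:
Plan A vs Proposal Blue: 3 for Plan A, 12 for Proposal Blue — Proposal Blue by 12–3.
Plan A vs Measure 3: Plan A, 9–6.
Plan A vs Plan B: Plan B wins 11–4.
Proposal Blue vs Measure 3: Measure 3, 9–6.
Proposal Blue vs Plan B: Proposal Blue preferred on 4+6 = 10 ballots; Proposal Blue wins 10–5.
Measure 3 vs Plan B: Measure 3 preferred on 4+6 = 10 ballots; Measure 3 wins 10–5.
Each option drops at least one matchup (Plan A loses to Proposal Blue; Proposal Blue loses to Measure 3; Measure 3 loses to Plan A; Plan B loses to Proposal Blue); the cycle Plan A → Measure 3 → Proposal Blue → Plan A rules out a Condorcet winner.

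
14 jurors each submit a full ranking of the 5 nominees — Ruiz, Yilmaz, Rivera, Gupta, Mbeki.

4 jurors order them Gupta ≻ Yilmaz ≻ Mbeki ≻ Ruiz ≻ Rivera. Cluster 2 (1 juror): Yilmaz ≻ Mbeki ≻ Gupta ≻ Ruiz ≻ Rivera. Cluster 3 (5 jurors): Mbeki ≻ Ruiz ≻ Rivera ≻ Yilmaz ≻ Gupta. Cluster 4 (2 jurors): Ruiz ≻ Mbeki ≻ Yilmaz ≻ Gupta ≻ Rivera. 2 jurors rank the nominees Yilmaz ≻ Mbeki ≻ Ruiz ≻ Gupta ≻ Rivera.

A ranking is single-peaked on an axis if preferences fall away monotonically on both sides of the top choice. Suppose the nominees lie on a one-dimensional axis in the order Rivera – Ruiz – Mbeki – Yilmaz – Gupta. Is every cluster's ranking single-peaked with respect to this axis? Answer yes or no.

yes

Axis positions: Rivera=1, Ruiz=2, Mbeki=3, Yilmaz=4, Gupta=5.
Cluster 1 (peak Gupta at position 5): ranking walks positions 5-4-3-2-1, expanding outward from the peak — single-peaked.
Cluster 2 (peak Yilmaz at position 4): ranking walks positions 4-3-5-2-1, expanding outward from the peak — single-peaked.
Cluster 3 (peak Mbeki at position 3): ranking walks positions 3-2-1-4-5, expanding outward from the peak — single-peaked.
Cluster 4 (peak Ruiz at position 2): ranking walks positions 2-3-4-5-1, expanding outward from the peak — single-peaked.
Cluster 5 (peak Yilmaz at position 4): ranking walks positions 4-3-2-5-1, expanding outward from the peak — single-peaked.
Every ranking is single-peaked on this axis.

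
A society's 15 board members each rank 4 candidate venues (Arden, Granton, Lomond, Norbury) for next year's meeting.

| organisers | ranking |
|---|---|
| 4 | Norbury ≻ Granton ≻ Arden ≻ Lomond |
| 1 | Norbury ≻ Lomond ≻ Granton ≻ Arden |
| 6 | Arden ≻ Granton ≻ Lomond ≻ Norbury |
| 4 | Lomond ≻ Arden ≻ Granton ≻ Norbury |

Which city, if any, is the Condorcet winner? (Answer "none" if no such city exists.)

Arden

Pairwise majorities:
Arden–Granton: Arden 10–5.
Arden vs Lomond: Arden, 10–5.
Arden vs Norbury: Arden, 10–5.
Granton–Lomond: Granton 10–5.
Granton–Norbury: Granton 10–5.
Lomond vs Norbury: Lomond wins 10–5.
Arden beats each of Granton, Lomond, Norbury — Arden is the Condorcet winner.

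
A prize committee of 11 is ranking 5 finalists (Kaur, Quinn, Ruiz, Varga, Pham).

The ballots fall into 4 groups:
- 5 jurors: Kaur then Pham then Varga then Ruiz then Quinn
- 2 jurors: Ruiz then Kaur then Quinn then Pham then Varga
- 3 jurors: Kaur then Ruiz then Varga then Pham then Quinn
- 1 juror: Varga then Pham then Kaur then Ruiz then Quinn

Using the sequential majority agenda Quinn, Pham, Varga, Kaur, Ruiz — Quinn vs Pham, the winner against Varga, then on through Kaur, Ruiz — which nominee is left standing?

Round 1: Quinn vs Pham — 2–9, Pham advances.
Round 2: Pham vs Varga — 7–4, Pham advances.
Round 3: Pham vs Kaur — 1–10, Kaur advances.
Round 4: Kaur vs Ruiz — 9–2, Kaur advances.
Kaur survives the agenda.

Kaur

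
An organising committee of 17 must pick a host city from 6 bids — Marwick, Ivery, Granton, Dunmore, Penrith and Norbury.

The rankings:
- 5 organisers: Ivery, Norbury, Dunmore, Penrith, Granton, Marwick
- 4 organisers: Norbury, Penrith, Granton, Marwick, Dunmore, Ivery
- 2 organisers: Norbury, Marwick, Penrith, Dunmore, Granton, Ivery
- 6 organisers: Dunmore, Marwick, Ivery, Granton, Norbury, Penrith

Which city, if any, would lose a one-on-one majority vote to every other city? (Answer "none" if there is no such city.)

Head-to-head results (17 organisers):
Marwick vs Ivery: Marwick wins 12–5.
Marwick–Granton: Granton 9–8.
Marwick vs Dunmore: Dunmore, 11–6.
Marwick vs Penrith: Marwick preferred on 2+6 = 8 ballots; Penrith wins 9–8.
Marwick–Norbury: Norbury 11–6.
Ivery vs Granton: Ivery is ranked higher on 5+6 = 11 ballots, Granton on 6. Ivery wins 11–6.
Ivery vs Dunmore: Ivery is ranked higher on 5 ballots, Dunmore on 12. Dunmore wins 12–5.
Ivery–Penrith: Ivery 11–6.
Ivery vs Norbury: Ivery wins 11–6.
Granton vs Dunmore: Granton is ranked higher on 4 ballots, Dunmore on 13. Dunmore wins 13–4.
Granton vs Penrith: Granton preferred on 6 ballots; Penrith wins 11–6.
Granton–Norbury: Norbury 11–6.
Dunmore vs Penrith: Dunmore preferred on 5+6 = 11 ballots; Dunmore wins 11–6.
Dunmore vs Norbury: Dunmore is ranked higher on 6 ballots, Norbury on 11. Norbury wins 11–6.
Penrith vs Norbury: 0 to 17, Norbury.
Every city wins at least one matchup (Marwick beats Ivery; Ivery beats Granton; Granton beats Marwick; Dunmore beats Marwick; Penrith beats Marwick; Norbury beats Marwick), so there is no Condorcet loser.

none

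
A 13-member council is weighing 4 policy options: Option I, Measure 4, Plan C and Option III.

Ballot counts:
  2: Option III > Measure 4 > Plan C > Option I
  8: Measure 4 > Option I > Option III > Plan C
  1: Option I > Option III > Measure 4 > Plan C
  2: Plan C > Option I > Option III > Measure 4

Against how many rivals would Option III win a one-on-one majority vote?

Option III against each rival (13 council members):
Option III vs Option I: Option I wins 11–2.
Option III vs Measure 4: Option III preferred on 2+1+2 = 5 ballots; Measure 4 wins 8–5.
Option III vs Plan C: Option III, 11–2.
Option III beats Plan C; loses to Option I, Measure 4 — 1 pairwise win.

1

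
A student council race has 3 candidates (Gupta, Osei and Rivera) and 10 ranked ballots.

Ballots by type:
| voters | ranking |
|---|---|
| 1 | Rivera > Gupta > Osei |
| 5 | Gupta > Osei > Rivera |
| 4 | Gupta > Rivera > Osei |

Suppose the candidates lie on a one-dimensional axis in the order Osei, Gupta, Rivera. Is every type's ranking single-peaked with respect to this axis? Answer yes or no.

Axis positions: Osei=1, Gupta=2, Rivera=3.
Type 1 (peak Rivera at position 3): ranking walks positions 3-2-1, expanding outward from the peak — single-peaked.
Type 2 (peak Gupta at position 2): ranking walks positions 2-1-3, expanding outward from the peak — single-peaked.
Type 3 (peak Gupta at position 2): ranking walks positions 2-3-1, expanding outward from the peak — single-peaked.
Every ranking is single-peaked on this axis.

yes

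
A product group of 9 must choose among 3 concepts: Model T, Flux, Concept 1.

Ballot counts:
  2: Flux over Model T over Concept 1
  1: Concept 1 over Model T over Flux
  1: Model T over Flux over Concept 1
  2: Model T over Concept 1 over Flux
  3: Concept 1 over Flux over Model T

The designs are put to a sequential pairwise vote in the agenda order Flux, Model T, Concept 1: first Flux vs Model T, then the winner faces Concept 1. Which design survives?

Concept 1

Round 1: Flux vs Model T — 5–4, Flux advances.
Round 2: Flux vs Concept 1 — 3–6, Concept 1 advances.
The agenda winner is Concept 1.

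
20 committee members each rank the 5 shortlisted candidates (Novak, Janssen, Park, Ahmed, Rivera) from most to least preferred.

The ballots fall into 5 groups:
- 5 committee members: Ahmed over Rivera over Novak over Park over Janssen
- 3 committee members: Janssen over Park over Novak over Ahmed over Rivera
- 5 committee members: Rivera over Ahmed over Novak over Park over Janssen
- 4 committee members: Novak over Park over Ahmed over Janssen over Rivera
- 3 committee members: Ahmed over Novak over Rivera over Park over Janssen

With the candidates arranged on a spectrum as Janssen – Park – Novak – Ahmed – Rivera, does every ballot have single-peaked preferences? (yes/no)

Axis positions: Janssen=1, Park=2, Novak=3, Ahmed=4, Rivera=5.
Group 1 (peak Ahmed at position 4): ranking walks positions 4-5-3-2-1, expanding outward from the peak — single-peaked.
Group 2 (peak Janssen at position 1): ranking walks positions 1-2-3-4-5, expanding outward from the peak — single-peaked.
Group 3 (peak Rivera at position 5): ranking walks positions 5-4-3-2-1, expanding outward from the peak — single-peaked.
Group 4 (peak Novak at position 3): ranking walks positions 3-2-4-1-5, expanding outward from the peak — single-peaked.
Group 5 (peak Ahmed at position 4): ranking walks positions 4-3-5-2-1, expanding outward from the peak — single-peaked.
Every ranking is single-peaked on this axis.

yes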